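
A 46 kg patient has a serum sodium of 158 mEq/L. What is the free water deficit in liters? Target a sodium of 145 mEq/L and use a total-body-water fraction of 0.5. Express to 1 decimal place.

2.1 L

TBW = 0.5 · 46 = 23 L
Free water deficit = TBW · (Na/145 − 1)
= 23 · (158/145 − 1)
= 23 · 0.0897
= 2.06 L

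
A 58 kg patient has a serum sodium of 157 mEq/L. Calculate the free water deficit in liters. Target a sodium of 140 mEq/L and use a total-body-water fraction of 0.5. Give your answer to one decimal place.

3.5 L

TBW = 0.5 · 58 = 29 L
Free water deficit = TBW · (Na/140 − 1)
= 29 · (157/140 − 1)
= 29 · 0.1214
= 3.52 L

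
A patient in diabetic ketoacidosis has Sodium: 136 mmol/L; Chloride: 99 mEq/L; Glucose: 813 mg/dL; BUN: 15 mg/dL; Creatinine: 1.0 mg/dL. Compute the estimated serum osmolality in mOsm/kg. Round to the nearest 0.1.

322.5 mOsm/kg

Calculated osmolality = 2·Na + glucose/18 + BUN/2.8
= 2·136 + 813/18 + 15/2.8
= 272 + 45.17 + 5.36
= 322.53 mOsm/kg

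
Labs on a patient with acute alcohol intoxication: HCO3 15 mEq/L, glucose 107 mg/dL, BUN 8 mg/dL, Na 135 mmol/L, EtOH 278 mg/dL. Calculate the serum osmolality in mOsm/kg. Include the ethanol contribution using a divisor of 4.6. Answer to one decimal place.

Calculated osmolality = 2·Na + glucose/18 + BUN/2.8 + ethanol/4.6
= 2·135 + 107/18 + 8/2.8 + 278/4.6
= 270 + 5.94 + 2.86 + 60.43
= 339.23 mOsm/kg

339.2 mOsm/kg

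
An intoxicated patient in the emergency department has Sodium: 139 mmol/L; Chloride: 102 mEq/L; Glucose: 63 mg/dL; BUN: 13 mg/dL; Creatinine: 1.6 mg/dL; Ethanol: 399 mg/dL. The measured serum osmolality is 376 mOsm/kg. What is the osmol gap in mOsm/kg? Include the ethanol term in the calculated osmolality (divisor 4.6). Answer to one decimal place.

Calculated osmolality = 2·Na + glucose/18 + BUN/2.8 + ethanol/4.6
= 2·139 + 63/18 + 13/2.8 + 399/4.6
= 278 + 3.50 + 4.64 + 86.74
= 372.88 mOsm/kg ≈ 372.9 mOsm/kg
Osmolar gap = measured − calculated = 376 − 372.9 = 3.1 mOsm/kg

3.1 mOsm/kg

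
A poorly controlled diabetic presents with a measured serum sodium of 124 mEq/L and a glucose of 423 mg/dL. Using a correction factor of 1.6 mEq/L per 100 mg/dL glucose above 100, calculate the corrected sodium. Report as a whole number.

129 mEq/L

Corrected Na = measured Na + 1.6 · (glucose − 100)/100
= 124 + 1.6 · (423 − 100)/100
= 124 + 5.2
= 129.2 mEq/L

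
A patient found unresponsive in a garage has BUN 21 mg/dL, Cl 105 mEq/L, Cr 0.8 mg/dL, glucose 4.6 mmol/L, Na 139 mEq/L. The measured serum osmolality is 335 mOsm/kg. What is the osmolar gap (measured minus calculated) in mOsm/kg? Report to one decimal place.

44.9 mOsm/kg

Calculated osmolality = 2·Na + glucose + BUN/2.8
= 2·139 + 4.6 + 21/2.8
= 278 + 4.60 + 7.50
= 290.1 mOsm/kg ≈ 290.1 mOsm/kg
Osmolar gap = measured − calculated = 335 − 290.1 = 44.9 mOsm/kg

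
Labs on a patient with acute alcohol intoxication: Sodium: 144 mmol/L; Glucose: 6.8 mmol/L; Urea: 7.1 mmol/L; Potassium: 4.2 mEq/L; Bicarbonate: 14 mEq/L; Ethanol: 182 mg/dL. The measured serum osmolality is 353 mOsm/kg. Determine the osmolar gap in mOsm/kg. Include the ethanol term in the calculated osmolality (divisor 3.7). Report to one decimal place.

1.9 mOsm/kg

Calculated osmolality = 2·Na + glucose + urea + ethanol/3.7
= 2·144 + 6.8 + 7.1 + 182/3.7
= 288 + 6.80 + 7.10 + 49.19
= 351.09 mOsm/kg ≈ 351.1 mOsm/kg
Osmolar gap = measured − calculated = 353 − 351.1 = 1.9 mOsm/kg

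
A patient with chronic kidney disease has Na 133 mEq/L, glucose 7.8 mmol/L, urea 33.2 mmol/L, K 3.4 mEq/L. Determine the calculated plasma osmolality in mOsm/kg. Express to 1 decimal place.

307.0 mOsm/kg

Calculated osmolality = 2·Na + glucose + urea
= 2·133 + 7.8 + 33.2
= 266 + 7.80 + 33.20
= 307 mOsm/kg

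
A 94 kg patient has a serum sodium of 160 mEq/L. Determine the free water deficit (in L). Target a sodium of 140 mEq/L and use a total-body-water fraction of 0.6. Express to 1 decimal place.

8.1 L

TBW = 0.6 · 94 = 56.4 L
Free water deficit = TBW · (Na/140 − 1)
= 56.4 · (160/140 − 1)
= 56.4 · 0.1429
= 8.06 L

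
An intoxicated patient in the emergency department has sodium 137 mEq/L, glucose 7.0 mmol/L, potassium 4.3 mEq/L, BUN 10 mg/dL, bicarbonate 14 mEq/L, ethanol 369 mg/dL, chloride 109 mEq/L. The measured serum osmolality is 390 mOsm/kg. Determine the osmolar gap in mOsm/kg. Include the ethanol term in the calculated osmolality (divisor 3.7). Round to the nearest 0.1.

5.7 mOsm/kg

Calculated osmolality = 2·Na + glucose + BUN/2.8 + ethanol/3.7
= 2·137 + 7 + 10/2.8 + 369/3.7
= 274 + 7 + 3.57 + 99.73
= 384.3 mOsm/kg ≈ 384.3 mOsm/kg
Osmolar gap = measured − calculated = 390 − 384.3 = 5.7 mOsm/kg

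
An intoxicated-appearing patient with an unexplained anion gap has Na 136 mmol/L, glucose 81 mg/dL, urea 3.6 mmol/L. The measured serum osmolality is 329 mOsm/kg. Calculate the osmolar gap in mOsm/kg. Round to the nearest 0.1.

Calculated osmolality = 2·Na + glucose/18 + urea
= 2·136 + 81/18 + 3.6
= 272 + 4.50 + 3.60
= 280.1 mOsm/kg ≈ 280.1 mOsm/kg
Osmolar gap = measured − calculated = 329 − 280.1 = 48.9 mOsm/kg

48.9 mOsm/kg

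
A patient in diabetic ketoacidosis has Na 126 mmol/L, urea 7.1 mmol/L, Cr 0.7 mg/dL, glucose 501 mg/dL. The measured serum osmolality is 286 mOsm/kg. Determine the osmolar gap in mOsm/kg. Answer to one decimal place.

-0.9 mOsm/kg

Calculated osmolality = 2·Na + glucose/18 + urea
= 2·126 + 501/18 + 7.1
= 252 + 27.83 + 7.10
= 286.93 mOsm/kg ≈ 286.9 mOsm/kg
Osmolar gap = measured − calculated = 286 − 286.9 = -0.9 mOsm/kg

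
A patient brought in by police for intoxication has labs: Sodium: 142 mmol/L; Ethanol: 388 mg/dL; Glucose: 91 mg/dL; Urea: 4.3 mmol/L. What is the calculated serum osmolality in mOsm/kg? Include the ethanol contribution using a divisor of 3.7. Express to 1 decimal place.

398.2 mOsm/kg

Calculated osmolality = 2·Na + glucose/18 + urea + ethanol/3.7
= 2·142 + 91/18 + 4.3 + 388/3.7
= 284 + 5.06 + 4.30 + 104.86
= 398.22 mOsm/kg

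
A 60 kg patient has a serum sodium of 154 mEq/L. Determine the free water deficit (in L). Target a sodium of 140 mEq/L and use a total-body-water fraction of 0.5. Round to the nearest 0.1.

3.0 L

TBW = 0.5 · 60 = 30 L
Free water deficit = TBW · (Na/140 − 1)
= 30 · (154/140 − 1)
= 30 · 0.1
= 3 L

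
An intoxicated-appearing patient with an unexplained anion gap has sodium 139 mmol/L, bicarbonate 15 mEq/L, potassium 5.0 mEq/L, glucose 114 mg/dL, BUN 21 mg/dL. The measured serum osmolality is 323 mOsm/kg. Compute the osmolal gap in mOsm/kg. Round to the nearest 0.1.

31.2 mOsm/kg

Calculated osmolality = 2·Na + glucose/18 + BUN/2.8
= 2·139 + 114/18 + 21/2.8
= 278 + 6.33 + 7.50
= 291.83 mOsm/kg ≈ 291.8 mOsm/kg
Osmolar gap = measured − calculated = 323 − 291.8 = 31.2 mOsm/kg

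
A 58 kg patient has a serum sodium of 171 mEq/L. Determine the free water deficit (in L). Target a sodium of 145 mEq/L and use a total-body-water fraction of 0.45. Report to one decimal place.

TBW = 0.45 · 58 = 26.1 L
Free water deficit = TBW · (Na/145 − 1)
= 26.1 · (171/145 − 1)
= 26.1 · 0.1793
= 4.68 L

4.7 L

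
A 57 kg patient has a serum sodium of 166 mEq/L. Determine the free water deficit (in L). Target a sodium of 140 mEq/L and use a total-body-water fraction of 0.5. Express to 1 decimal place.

TBW = 0.5 · 57 = 28.5 L
Free water deficit = TBW · (Na/140 − 1)
= 28.5 · (166/140 − 1)
= 28.5 · 0.1857
= 5.29 L

5.3 L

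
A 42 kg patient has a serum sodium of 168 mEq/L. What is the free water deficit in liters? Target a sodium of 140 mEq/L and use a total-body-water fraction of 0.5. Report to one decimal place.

4.2 L

TBW = 0.5 · 42 = 21 L
Free water deficit = TBW · (Na/140 − 1)
= 21 · (168/140 − 1)
= 21 · 0.2
= 4.2 L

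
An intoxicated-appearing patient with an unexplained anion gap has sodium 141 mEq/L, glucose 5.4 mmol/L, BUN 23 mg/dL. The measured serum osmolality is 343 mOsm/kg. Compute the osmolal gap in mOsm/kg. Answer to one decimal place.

47.4 mOsm/kg

Calculated osmolality = 2·Na + glucose + BUN/2.8
= 2·141 + 5.4 + 23/2.8
= 282 + 5.40 + 8.21
= 295.61 mOsm/kg ≈ 295.6 mOsm/kg
Osmolar gap = measured − calculated = 343 − 295.6 = 47.4 mOsm/kg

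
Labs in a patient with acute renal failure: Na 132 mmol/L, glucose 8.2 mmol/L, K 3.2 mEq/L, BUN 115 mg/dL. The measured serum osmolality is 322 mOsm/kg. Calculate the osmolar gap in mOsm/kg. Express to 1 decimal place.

8.7 mOsm/kg

Calculated osmolality = 2·Na + glucose + BUN/2.8
= 2·132 + 8.2 + 115/2.8
= 264 + 8.20 + 41.07
= 313.27 mOsm/kg ≈ 313.3 mOsm/kg
Osmolar gap = measured − calculated = 322 − 313.3 = 8.7 mOsm/kg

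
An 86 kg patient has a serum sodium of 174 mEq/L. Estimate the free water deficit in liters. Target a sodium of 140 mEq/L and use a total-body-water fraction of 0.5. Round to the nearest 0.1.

10.4 L

TBW = 0.5 · 86 = 43 L
Free water deficit = TBW · (Na/140 − 1)
= 43 · (174/140 − 1)
= 43 · 0.2429
= 10.44 L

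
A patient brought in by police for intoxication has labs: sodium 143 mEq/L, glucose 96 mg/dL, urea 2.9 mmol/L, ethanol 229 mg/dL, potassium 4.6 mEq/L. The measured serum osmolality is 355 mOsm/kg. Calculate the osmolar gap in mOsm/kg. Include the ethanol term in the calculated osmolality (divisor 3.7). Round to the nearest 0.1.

Calculated osmolality = 2·Na + glucose/18 + urea + ethanol/3.7
= 2·143 + 96/18 + 2.9 + 229/3.7
= 286 + 5.33 + 2.90 + 61.89
= 356.12 mOsm/kg ≈ 356.1 mOsm/kg
Osmolar gap = measured − calculated = 355 − 356.1 = -1.1 mOsm/kg

-1.1 mOsm/kg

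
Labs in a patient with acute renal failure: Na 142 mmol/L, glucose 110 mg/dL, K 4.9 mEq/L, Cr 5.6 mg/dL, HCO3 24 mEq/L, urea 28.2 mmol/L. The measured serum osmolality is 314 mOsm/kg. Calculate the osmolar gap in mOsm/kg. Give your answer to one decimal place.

-4.3 mOsm/kg

Calculated osmolality = 2·Na + glucose/18 + urea
= 2·142 + 110/18 + 28.2
= 284 + 6.11 + 28.20
= 318.31 mOsm/kg ≈ 318.3 mOsm/kg
Osmolar gap = measured − calculated = 314 − 318.3 = -4.3 mOsm/kg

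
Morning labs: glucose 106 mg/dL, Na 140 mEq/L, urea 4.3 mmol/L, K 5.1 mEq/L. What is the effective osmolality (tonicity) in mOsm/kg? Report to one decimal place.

Effective osmolality excludes urea (freely permeant across cell membranes):
2·Na + glucose/18
= 2·140 + 106/18
= 280 + 5.89
= 285.89 mOsm/kg

285.9 mOsm/kg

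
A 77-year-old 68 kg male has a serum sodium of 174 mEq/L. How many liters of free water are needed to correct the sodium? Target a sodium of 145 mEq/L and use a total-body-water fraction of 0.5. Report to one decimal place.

6.8 L

TBW = 0.5 · 68 = 34 L
Free water deficit = TBW · (Na/145 − 1)
= 34 · (174/145 − 1)
= 34 · 0.2
= 6.8 L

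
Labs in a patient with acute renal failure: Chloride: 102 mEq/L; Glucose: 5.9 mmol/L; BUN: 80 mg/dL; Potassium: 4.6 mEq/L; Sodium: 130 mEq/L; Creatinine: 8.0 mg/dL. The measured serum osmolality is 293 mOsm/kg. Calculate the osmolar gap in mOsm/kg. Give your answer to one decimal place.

-1.5 mOsm/kg

Calculated osmolality = 2·Na + glucose + BUN/2.8
= 2·130 + 5.9 + 80/2.8
= 260 + 5.90 + 28.57
= 294.47 mOsm/kg ≈ 294.5 mOsm/kg
Osmolar gap = measured − calculated = 293 − 294.5 = -1.5 mOsm/kg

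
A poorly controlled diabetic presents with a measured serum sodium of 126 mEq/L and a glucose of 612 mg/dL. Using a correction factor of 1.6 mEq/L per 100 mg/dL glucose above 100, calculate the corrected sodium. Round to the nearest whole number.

Corrected Na = measured Na + 1.6 · (glucose − 100)/100
= 126 + 1.6 · (612 − 100)/100
= 126 + 8.2
= 134.2 mEq/L

134 mEq/L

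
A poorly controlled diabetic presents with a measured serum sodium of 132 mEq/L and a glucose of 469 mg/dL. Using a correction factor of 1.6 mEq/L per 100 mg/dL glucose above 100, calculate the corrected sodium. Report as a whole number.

138 mEq/L

Corrected Na = measured Na + 1.6 · (glucose − 100)/100
= 132 + 1.6 · (469 − 100)/100
= 132 + 5.9
= 137.9 mEq/L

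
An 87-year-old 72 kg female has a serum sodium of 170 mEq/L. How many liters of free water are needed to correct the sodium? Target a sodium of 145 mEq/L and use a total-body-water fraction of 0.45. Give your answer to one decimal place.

TBW = 0.45 · 72 = 32.4 L
Free water deficit = TBW · (Na/145 − 1)
= 32.4 · (170/145 − 1)
= 32.4 · 0.1724
= 5.59 L

5.6 L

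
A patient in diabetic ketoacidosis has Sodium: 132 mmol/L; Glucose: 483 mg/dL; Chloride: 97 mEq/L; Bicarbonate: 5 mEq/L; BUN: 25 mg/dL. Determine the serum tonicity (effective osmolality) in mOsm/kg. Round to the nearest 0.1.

Effective osmolality excludes urea (freely permeant across cell membranes):
2·Na + glucose/18
= 2·132 + 483/18
= 264 + 26.83
= 290.83 mOsm/kg

290.8 mOsm/kg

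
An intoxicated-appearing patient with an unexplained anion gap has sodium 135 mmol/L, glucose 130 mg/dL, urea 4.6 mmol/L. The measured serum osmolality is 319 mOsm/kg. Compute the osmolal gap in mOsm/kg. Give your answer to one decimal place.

37.2 mOsm/kg

Calculated osmolality = 2·Na + glucose/18 + urea
= 2·135 + 130/18 + 4.6
= 270 + 7.22 + 4.60
= 281.82 mOsm/kg ≈ 281.8 mOsm/kg
Osmolar gap = measured − calculated = 319 − 281.8 = 37.2 mOsm/kg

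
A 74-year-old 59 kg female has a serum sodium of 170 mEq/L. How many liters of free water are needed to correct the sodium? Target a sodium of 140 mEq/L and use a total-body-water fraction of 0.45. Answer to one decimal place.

5.7 L

TBW = 0.45 · 59 = 26.55 L
Free water deficit = TBW · (Na/140 − 1)
= 26.55 · (170/140 − 1)
= 26.55 · 0.2143
= 5.69 L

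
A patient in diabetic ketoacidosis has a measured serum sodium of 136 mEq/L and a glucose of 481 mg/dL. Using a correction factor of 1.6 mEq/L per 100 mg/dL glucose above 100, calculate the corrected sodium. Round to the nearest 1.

Corrected Na = measured Na + 1.6 · (glucose − 100)/100
= 136 + 1.6 · (481 − 100)/100
= 136 + 6.1
= 142.1 mEq/L

142 mEq/L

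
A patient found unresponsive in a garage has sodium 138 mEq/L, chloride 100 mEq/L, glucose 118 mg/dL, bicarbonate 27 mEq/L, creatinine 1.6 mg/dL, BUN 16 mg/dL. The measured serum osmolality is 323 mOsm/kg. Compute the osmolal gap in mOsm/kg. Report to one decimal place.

Calculated osmolality = 2·Na + glucose/18 + BUN/2.8
= 2·138 + 118/18 + 16/2.8
= 276 + 6.56 + 5.71
= 288.27 mOsm/kg ≈ 288.3 mOsm/kg
Osmolar gap = measured − calculated = 323 − 288.3 = 34.7 mOsm/kg

34.7 mOsm/kg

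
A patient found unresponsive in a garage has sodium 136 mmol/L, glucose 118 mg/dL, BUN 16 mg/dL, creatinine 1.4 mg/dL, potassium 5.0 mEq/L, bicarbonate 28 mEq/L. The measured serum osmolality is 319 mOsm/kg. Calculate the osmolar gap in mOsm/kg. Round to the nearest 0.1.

Calculated osmolality = 2·Na + glucose/18 + BUN/2.8
= 2·136 + 118/18 + 16/2.8
= 272 + 6.56 + 5.71
= 284.27 mOsm/kg ≈ 284.3 mOsm/kg
Osmolar gap = measured − calculated = 319 − 284.3 = 34.7 mOsm/kg

34.7 mOsm/kg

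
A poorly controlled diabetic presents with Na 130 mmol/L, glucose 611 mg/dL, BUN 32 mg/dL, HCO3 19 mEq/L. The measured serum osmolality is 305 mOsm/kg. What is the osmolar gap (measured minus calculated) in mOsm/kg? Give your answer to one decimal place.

-0.4 mOsm/kg

Calculated osmolality = 2·Na + glucose/18 + BUN/2.8
= 2·130 + 611/18 + 32/2.8
= 260 + 33.94 + 11.43
= 305.37 mOsm/kg ≈ 305.4 mOsm/kg
Osmolar gap = measured − calculated = 305 − 305.4 = -0.4 mOsm/kg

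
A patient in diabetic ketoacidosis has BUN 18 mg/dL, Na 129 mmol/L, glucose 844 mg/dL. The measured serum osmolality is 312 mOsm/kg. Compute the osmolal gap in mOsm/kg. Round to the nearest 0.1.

0.7 mOsm/kg

Calculated osmolality = 2·Na + glucose/18 + BUN/2.8
= 2·129 + 844/18 + 18/2.8
= 258 + 46.89 + 6.43
= 311.32 mOsm/kg ≈ 311.3 mOsm/kg
Osmolar gap = measured − calculated = 312 − 311.3 = 0.7 mOsm/kg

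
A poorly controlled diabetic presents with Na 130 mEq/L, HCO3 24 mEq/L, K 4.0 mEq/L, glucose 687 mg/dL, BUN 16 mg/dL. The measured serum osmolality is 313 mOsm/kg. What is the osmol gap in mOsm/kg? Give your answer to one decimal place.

Calculated osmolality = 2·Na + glucose/18 + BUN/2.8
= 2·130 + 687/18 + 16/2.8
= 260 + 38.17 + 5.71
= 303.88 mOsm/kg ≈ 303.9 mOsm/kg
Osmolar gap = measured − calculated = 313 − 303.9 = 9.1 mOsm/kg

9.1 mOsm/kg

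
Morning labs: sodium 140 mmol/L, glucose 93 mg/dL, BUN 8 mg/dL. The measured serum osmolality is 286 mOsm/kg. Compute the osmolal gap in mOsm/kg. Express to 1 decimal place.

-2.0 mOsm/kg

Calculated osmolality = 2·Na + glucose/18 + BUN/2.8
= 2·140 + 93/18 + 8/2.8
= 280 + 5.17 + 2.86
= 288.03 mOsm/kg ≈ 288.0 mOsm/kg
Osmolar gap = measured − calculated = 286 − 288.0 = -2.0 mOsm/kg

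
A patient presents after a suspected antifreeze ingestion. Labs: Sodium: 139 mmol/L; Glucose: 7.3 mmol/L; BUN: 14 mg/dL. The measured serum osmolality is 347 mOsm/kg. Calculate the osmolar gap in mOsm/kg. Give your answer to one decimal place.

56.7 mOsm/kg

Calculated osmolality = 2·Na + glucose + BUN/2.8
= 2·139 + 7.3 + 14/2.8
= 278 + 7.30 + 5
= 290.3 mOsm/kg ≈ 290.3 mOsm/kg
Osmolar gap = measured − calculated = 347 − 290.3 = 56.7 mOsm/kg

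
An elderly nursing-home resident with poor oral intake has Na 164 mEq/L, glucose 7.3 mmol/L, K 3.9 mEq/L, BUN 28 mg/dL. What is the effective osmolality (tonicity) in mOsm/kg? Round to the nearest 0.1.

Effective osmolality excludes urea (freely permeant across cell membranes):
2·Na + glucose
= 2·164 + 7.3
= 328 + 7.3
= 335.3 mOsm/kg

335.3 mOsm/kg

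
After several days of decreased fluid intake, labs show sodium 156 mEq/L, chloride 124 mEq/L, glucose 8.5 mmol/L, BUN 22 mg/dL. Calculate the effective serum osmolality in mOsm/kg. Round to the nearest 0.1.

Effective osmolality excludes urea (freely permeant across cell membranes):
2·Na + glucose
= 2·156 + 8.5
= 312 + 8.5
= 320.5 mOsm/kg

320.5 mOsm/kg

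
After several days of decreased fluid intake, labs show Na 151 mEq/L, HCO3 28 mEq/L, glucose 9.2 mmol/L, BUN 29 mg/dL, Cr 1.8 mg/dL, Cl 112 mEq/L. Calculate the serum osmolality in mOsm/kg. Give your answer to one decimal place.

Calculated osmolality = 2·Na + glucose + BUN/2.8
= 2·151 + 9.2 + 29/2.8
= 302 + 9.20 + 10.36
= 321.56 mOsm/kg

321.6 mOsm/kg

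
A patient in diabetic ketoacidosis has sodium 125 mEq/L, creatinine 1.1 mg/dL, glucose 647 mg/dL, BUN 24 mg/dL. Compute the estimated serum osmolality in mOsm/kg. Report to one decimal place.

Calculated osmolality = 2·Na + glucose/18 + BUN/2.8
= 2·125 + 647/18 + 24/2.8
= 250 + 35.94 + 8.57
= 294.51 mOsm/kg

294.5 mOsm/kg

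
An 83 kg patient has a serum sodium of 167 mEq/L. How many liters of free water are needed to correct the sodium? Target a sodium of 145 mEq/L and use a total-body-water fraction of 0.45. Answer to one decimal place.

5.7 L

TBW = 0.45 · 83 = 37.35 L
Free water deficit = TBW · (Na/145 − 1)
= 37.35 · (167/145 − 1)
= 37.35 · 0.1517
= 5.67 L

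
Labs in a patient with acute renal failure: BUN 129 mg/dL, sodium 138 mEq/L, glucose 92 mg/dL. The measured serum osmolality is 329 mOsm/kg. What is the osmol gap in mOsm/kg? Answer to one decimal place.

Calculated osmolality = 2·Na + glucose/18 + BUN/2.8
= 2·138 + 92/18 + 129/2.8
= 276 + 5.11 + 46.07
= 327.18 mOsm/kg ≈ 327.2 mOsm/kg
Osmolar gap = measured − calculated = 329 − 327.2 = 1.8 mOsm/kg

1.8 mOsm/kg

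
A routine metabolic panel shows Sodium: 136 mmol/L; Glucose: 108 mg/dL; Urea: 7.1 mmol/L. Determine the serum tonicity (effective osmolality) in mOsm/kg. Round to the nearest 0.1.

Effective osmolality excludes urea (freely permeant across cell membranes):
2·Na + glucose/18
= 2·136 + 108/18
= 272 + 6
= 278 mOsm/kg

278.0 mOsm/kg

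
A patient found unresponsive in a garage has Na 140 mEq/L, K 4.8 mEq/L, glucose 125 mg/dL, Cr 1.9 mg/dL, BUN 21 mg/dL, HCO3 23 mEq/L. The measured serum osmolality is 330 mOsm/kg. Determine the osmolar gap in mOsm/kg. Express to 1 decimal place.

35.6 mOsm/kg

Calculated osmolality = 2·Na + glucose/18 + BUN/2.8
= 2·140 + 125/18 + 21/2.8
= 280 + 6.94 + 7.50
= 294.44 mOsm/kg ≈ 294.4 mOsm/kg
Osmolar gap = measured − calculated = 330 − 294.4 = 35.6 mOsm/kg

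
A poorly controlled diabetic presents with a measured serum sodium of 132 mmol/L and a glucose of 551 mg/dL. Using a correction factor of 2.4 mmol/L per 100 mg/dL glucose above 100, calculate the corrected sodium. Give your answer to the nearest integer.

143 mmol/L

Corrected Na = measured Na + 2.4 · (glucose − 100)/100
= 132 + 2.4 · (551 − 100)/100
= 132 + 10.8
= 142.8 mmol/L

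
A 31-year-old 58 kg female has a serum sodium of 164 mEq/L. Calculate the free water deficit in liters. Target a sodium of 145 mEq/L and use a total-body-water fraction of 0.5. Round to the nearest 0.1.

3.8 L

TBW = 0.5 · 58 = 29 L
Free water deficit = TBW · (Na/145 − 1)
= 29 · (164/145 − 1)
= 29 · 0.131
= 3.8 L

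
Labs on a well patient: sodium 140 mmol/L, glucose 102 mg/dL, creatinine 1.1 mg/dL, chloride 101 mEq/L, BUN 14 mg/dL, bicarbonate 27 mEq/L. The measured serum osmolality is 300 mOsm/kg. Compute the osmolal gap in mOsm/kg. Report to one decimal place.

Calculated osmolality = 2·Na + glucose/18 + BUN/2.8
= 2·140 + 102/18 + 14/2.8
= 280 + 5.67 + 5
= 290.67 mOsm/kg ≈ 290.7 mOsm/kg
Osmolar gap = measured − calculated = 300 − 290.7 = 9.3 mOsm/kg

9.3 mOsm/kg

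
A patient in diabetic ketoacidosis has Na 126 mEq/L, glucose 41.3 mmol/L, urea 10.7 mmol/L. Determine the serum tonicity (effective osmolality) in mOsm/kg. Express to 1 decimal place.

293.3 mOsm/kg

Effective osmolality excludes urea (freely permeant across cell membranes):
2·Na + glucose
= 2·126 + 41.3
= 252 + 41.3
= 293.3 mOsm/kg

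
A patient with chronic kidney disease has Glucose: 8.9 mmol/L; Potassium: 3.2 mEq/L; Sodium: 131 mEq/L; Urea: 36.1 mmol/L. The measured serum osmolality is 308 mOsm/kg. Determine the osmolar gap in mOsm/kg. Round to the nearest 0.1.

1.0 mOsm/kg

Calculated osmolality = 2·Na + glucose + urea
= 2·131 + 8.9 + 36.1
= 262 + 8.90 + 36.10
= 307 mOsm/kg ≈ 307.0 mOsm/kg
Osmolar gap = measured − calculated = 308 − 307.0 = 1.0 mOsm/kg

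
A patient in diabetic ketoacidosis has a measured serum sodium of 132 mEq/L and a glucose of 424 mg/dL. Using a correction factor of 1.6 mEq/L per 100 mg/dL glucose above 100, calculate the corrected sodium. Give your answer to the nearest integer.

Corrected Na = measured Na + 1.6 · (glucose − 100)/100
= 132 + 1.6 · (424 − 100)/100
= 132 + 5.2
= 137.2 mEq/L

137 mEq/L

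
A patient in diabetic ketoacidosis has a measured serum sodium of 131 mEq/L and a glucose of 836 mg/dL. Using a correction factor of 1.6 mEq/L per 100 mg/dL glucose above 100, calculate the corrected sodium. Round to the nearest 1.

Corrected Na = measured Na + 1.6 · (glucose − 100)/100
= 131 + 1.6 · (836 − 100)/100
= 131 + 11.8
= 142.8 mEq/L

143 mEq/L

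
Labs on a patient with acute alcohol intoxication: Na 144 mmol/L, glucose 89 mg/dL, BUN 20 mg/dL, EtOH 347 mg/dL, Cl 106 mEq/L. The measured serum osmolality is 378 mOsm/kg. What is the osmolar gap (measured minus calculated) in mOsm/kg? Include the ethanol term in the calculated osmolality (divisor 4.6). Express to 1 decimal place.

2.5 mOsm/kg

Calculated osmolality = 2·Na + glucose/18 + BUN/2.8 + ethanol/4.6
= 2·144 + 89/18 + 20/2.8 + 347/4.6
= 288 + 4.94 + 7.14 + 75.43
= 375.51 mOsm/kg ≈ 375.5 mOsm/kg
Osmolar gap = measured − calculated = 378 − 375.5 = 2.5 mOsm/kg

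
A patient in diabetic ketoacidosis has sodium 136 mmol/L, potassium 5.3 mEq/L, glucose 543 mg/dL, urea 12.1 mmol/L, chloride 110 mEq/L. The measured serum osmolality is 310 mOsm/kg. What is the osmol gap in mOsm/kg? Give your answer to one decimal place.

Calculated osmolality = 2·Na + glucose/18 + urea
= 2·136 + 543/18 + 12.1
= 272 + 30.17 + 12.10
= 314.27 mOsm/kg ≈ 314.3 mOsm/kg
Osmolar gap = measured − calculated = 310 − 314.3 = -4.3 mOsm/kg

-4.3 mOsm/kg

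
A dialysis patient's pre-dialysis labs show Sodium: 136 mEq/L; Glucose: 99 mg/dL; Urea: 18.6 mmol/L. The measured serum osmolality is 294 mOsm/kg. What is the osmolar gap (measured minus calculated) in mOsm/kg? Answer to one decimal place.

-2.1 mOsm/kg

Calculated osmolality = 2·Na + glucose/18 + urea
= 2·136 + 99/18 + 18.6
= 272 + 5.50 + 18.60
= 296.1 mOsm/kg ≈ 296.1 mOsm/kg
Osmolar gap = measured − calculated = 294 − 296.1 = -2.1 mOsm/kg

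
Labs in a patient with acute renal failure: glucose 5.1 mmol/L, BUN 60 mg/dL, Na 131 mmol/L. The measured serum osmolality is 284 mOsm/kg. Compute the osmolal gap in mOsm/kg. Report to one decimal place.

-4.5 mOsm/kg

Calculated osmolality = 2·Na + glucose + BUN/2.8
= 2·131 + 5.1 + 60/2.8
= 262 + 5.10 + 21.43
= 288.53 mOsm/kg ≈ 288.5 mOsm/kg
Osmolar gap = measured − calculated = 284 − 288.5 = -4.5 mOsm/kg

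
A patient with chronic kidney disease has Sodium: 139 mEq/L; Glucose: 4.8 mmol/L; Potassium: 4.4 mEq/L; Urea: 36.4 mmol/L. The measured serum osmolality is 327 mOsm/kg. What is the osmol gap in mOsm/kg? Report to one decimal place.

Calculated osmolality = 2·Na + glucose + urea
= 2·139 + 4.8 + 36.4
= 278 + 4.80 + 36.40
= 319.2 mOsm/kg ≈ 319.2 mOsm/kg
Osmolar gap = measured − calculated = 327 − 319.2 = 7.8 mOsm/kg

7.8 mOsm/kg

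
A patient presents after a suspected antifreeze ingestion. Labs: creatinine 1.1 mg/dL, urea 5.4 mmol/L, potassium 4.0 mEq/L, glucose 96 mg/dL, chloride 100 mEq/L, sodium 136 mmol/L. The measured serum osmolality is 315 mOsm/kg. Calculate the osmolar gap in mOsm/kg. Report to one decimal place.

32.3 mOsm/kg

Calculated osmolality = 2·Na + glucose/18 + urea
= 2·136 + 96/18 + 5.4
= 272 + 5.33 + 5.40
= 282.73 mOsm/kg ≈ 282.7 mOsm/kg
Osmolar gap = measured − calculated = 315 − 282.7 = 32.3 mOsm/kg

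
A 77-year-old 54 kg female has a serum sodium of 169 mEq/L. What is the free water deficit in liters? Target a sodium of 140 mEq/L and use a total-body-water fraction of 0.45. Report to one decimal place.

TBW = 0.45 · 54 = 24.3 L
Free water deficit = TBW · (Na/140 − 1)
= 24.3 · (169/140 − 1)
= 24.3 · 0.2071
= 5.03 L

5.0 L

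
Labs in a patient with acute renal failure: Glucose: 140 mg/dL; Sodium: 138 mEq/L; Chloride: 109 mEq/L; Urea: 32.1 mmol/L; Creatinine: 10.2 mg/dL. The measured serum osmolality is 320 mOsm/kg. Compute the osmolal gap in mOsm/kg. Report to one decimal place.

4.1 mOsm/kg

Calculated osmolality = 2·Na + glucose/18 + urea
= 2·138 + 140/18 + 32.1
= 276 + 7.78 + 32.10
= 315.88 mOsm/kg ≈ 315.9 mOsm/kg
Osmolar gap = measured − calculated = 320 − 315.9 = 4.1 mOsm/kg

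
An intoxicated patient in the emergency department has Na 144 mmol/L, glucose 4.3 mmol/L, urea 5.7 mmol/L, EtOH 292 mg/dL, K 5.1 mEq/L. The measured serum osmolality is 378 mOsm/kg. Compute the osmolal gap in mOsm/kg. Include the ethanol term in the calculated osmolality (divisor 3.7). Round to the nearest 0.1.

Calculated osmolality = 2·Na + glucose + urea + ethanol/3.7
= 2·144 + 4.3 + 5.7 + 292/3.7
= 288 + 4.30 + 5.70 + 78.92
= 376.92 mOsm/kg ≈ 376.9 mOsm/kg
Osmolar gap = measured − calculated = 378 − 376.9 = 1.1 mOsm/kg

1.1 mOsm/kg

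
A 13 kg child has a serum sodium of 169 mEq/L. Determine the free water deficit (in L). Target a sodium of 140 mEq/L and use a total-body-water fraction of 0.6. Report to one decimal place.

TBW = 0.6 · 13 = 7.8 L
Free water deficit = TBW · (Na/140 − 1)
= 7.8 · (169/140 − 1)
= 7.8 · 0.2071
= 1.62 L

1.6 L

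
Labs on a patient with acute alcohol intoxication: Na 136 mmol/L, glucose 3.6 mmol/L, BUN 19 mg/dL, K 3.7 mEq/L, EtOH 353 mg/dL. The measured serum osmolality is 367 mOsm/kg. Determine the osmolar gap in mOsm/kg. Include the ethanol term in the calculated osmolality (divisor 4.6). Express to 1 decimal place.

Calculated osmolality = 2·Na + glucose + BUN/2.8 + ethanol/4.6
= 2·136 + 3.6 + 19/2.8 + 353/4.6
= 272 + 3.60 + 6.79 + 76.74
= 359.13 mOsm/kg ≈ 359.1 mOsm/kg
Osmolar gap = measured − calculated = 367 − 359.1 = 7.9 mOsm/kg

7.9 mOsm/kg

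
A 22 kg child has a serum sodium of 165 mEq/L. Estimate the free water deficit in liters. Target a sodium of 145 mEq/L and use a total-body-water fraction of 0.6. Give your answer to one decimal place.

1.8 L

TBW = 0.6 · 22 = 13.2 L
Free water deficit = TBW · (Na/145 − 1)
= 13.2 · (165/145 − 1)
= 13.2 · 0.1379
= 1.82 L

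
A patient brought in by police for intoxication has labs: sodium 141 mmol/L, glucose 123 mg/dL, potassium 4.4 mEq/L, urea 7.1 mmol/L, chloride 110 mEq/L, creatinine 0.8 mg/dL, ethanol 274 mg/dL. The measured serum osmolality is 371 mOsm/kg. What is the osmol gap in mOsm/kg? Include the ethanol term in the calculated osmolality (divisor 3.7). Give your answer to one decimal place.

1.0 mOsm/kg

Calculated osmolality = 2·Na + glucose/18 + urea + ethanol/3.7
= 2·141 + 123/18 + 7.1 + 274/3.7
= 282 + 6.83 + 7.10 + 74.05
= 369.98 mOsm/kg ≈ 370.0 mOsm/kg
Osmolar gap = measured − calculated = 371 − 370.0 = 1.0 mOsm/kg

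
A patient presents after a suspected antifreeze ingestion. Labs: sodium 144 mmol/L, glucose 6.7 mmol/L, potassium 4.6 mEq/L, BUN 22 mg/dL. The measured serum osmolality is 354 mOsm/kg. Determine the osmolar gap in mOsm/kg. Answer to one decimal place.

51.4 mOsm/kg

Calculated osmolality = 2·Na + glucose + BUN/2.8
= 2·144 + 6.7 + 22/2.8
= 288 + 6.70 + 7.86
= 302.56 mOsm/kg ≈ 302.6 mOsm/kg
Osmolar gap = measured − calculated = 354 − 302.6 = 51.4 mOsm/kg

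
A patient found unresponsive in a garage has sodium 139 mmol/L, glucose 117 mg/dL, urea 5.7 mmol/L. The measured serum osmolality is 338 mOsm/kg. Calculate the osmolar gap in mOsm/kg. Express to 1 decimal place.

47.8 mOsm/kg

Calculated osmolality = 2·Na + glucose/18 + urea
= 2·139 + 117/18 + 5.7
= 278 + 6.50 + 5.70
= 290.2 mOsm/kg ≈ 290.2 mOsm/kg
Osmolar gap = measured − calculated = 338 − 290.2 = 47.8 mOsm/kg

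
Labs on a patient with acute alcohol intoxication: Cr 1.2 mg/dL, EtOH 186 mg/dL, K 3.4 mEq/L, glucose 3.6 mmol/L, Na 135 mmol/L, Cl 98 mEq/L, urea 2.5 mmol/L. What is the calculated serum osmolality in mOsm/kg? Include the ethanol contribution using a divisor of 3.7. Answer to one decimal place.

326.4 mOsm/kg

Calculated osmolality = 2·Na + glucose + urea + ethanol/3.7
= 2·135 + 3.6 + 2.5 + 186/3.7
= 270 + 3.60 + 2.50 + 50.27
= 326.37 mOsm/kg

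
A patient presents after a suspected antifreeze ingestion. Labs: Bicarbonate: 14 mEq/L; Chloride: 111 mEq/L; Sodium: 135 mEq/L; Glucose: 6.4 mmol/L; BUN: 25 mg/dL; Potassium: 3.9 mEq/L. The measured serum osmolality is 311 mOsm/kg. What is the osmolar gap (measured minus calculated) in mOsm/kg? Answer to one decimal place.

25.7 mOsm/kg

Calculated osmolality = 2·Na + glucose + BUN/2.8
= 2·135 + 6.4 + 25/2.8
= 270 + 6.40 + 8.93
= 285.33 mOsm/kg ≈ 285.3 mOsm/kg
Osmolar gap = measured − calculated = 311 − 285.3 = 25.7 mOsm/kg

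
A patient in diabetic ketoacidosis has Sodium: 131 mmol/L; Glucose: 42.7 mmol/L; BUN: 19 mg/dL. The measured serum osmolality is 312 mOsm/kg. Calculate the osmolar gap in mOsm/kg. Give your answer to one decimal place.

0.5 mOsm/kg

Calculated osmolality = 2·Na + glucose + BUN/2.8
= 2·131 + 42.7 + 19/2.8
= 262 + 42.70 + 6.79
= 311.49 mOsm/kg ≈ 311.5 mOsm/kg
Osmolar gap = measured − calculated = 312 − 311.5 = 0.5 mOsm/kg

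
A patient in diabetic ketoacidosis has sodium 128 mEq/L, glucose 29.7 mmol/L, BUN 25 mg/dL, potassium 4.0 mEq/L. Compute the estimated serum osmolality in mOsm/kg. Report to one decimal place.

Calculated osmolality = 2·Na + glucose + BUN/2.8
= 2·128 + 29.7 + 25/2.8
= 256 + 29.70 + 8.93
= 294.63 mOsm/kg

294.6 mOsm/kg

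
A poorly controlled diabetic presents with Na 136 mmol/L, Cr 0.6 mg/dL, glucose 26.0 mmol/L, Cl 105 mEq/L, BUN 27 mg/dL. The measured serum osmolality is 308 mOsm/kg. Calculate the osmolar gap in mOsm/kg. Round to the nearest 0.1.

0.4 mOsm/kg

Calculated osmolality = 2·Na + glucose + BUN/2.8
= 2·136 + 26 + 27/2.8
= 272 + 26 + 9.64
= 307.64 mOsm/kg ≈ 307.6 mOsm/kg
Osmolar gap = measured − calculated = 308 − 307.6 = 0.4 mOsm/kg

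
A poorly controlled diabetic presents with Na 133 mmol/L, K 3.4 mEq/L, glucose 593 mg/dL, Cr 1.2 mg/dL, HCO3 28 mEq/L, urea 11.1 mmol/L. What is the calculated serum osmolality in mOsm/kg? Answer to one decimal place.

310.0 mOsm/kg

Calculated osmolality = 2·Na + glucose/18 + urea
= 2·133 + 593/18 + 11.1
= 266 + 32.94 + 11.10
= 310.04 mOsm/kg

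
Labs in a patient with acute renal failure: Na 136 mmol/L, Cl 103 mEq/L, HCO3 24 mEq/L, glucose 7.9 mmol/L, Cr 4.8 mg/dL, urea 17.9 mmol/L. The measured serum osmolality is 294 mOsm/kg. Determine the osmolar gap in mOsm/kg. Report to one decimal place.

-3.8 mOsm/kg

Calculated osmolality = 2·Na + glucose + urea
= 2·136 + 7.9 + 17.9
= 272 + 7.90 + 17.90
= 297.8 mOsm/kg ≈ 297.8 mOsm/kg
Osmolar gap = measured − calculated = 294 − 297.8 = -3.8 mOsm/kg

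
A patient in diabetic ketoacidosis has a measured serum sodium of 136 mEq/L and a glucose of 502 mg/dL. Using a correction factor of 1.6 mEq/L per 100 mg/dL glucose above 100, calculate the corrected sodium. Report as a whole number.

Corrected Na = measured Na + 1.6 · (glucose − 100)/100
= 136 + 1.6 · (502 − 100)/100
= 136 + 6.4
= 142.4 mEq/L

142 mEq/L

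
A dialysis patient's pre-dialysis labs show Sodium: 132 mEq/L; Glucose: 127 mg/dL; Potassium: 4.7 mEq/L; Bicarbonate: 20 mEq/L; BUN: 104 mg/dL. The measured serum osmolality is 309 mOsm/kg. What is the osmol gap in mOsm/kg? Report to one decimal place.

Calculated osmolality = 2·Na + glucose/18 + BUN/2.8
= 2·132 + 127/18 + 104/2.8
= 264 + 7.06 + 37.14
= 308.2 mOsm/kg ≈ 308.2 mOsm/kg
Osmolar gap = measured − calculated = 309 − 308.2 = 0.8 mOsm/kg

0.8 mOsm/kg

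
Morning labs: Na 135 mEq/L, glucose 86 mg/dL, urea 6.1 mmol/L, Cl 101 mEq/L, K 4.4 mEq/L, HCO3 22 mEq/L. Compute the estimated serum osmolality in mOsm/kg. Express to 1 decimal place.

Calculated osmolality = 2·Na + glucose/18 + urea
= 2·135 + 86/18 + 6.1
= 270 + 4.78 + 6.10
= 280.88 mOsm/kg

280.9 mOsm/kg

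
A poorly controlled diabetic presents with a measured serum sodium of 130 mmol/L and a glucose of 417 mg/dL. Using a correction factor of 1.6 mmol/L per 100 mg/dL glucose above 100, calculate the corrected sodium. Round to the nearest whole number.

Corrected Na = measured Na + 1.6 · (glucose − 100)/100
= 130 + 1.6 · (417 − 100)/100
= 130 + 5.1
= 135.1 mmol/L

135 mmol/L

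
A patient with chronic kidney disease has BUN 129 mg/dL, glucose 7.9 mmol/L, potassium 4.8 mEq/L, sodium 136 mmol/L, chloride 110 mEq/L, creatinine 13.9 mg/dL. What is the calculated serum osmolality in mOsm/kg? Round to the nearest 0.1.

326.0 mOsm/kg

Calculated osmolality = 2·Na + glucose + BUN/2.8
= 2·136 + 7.9 + 129/2.8
= 272 + 7.90 + 46.07
= 325.97 mOsm/kg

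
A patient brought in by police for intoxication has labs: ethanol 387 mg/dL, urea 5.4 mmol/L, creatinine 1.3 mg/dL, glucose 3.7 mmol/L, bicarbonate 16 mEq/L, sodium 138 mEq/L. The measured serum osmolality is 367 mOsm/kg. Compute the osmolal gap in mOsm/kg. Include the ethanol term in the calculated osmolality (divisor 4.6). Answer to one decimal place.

Calculated osmolality = 2·Na + glucose + urea + ethanol/4.6
= 2·138 + 3.7 + 5.4 + 387/4.6
= 276 + 3.70 + 5.40 + 84.13
= 369.23 mOsm/kg ≈ 369.2 mOsm/kg
Osmolar gap = measured − calculated = 367 − 369.2 = -2.2 mOsm/kg

-2.2 mOsm/kg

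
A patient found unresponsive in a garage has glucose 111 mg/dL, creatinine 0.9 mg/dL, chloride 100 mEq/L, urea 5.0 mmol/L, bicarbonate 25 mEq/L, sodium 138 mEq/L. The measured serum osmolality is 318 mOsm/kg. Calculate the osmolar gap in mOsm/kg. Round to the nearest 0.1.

Calculated osmolality = 2·Na + glucose/18 + urea
= 2·138 + 111/18 + 5
= 276 + 6.17 + 5
= 287.17 mOsm/kg ≈ 287.2 mOsm/kg
Osmolar gap = measured − calculated = 318 − 287.2 = 30.8 mOsm/kg

30.8 mOsm/kg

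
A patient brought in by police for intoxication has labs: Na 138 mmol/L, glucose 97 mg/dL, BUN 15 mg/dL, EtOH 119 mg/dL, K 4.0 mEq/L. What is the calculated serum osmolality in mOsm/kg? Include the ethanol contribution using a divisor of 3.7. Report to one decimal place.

318.9 mOsm/kg

Calculated osmolality = 2·Na + glucose/18 + BUN/2.8 + ethanol/3.7
= 2·138 + 97/18 + 15/2.8 + 119/3.7
= 276 + 5.39 + 5.36 + 32.16
= 318.91 mOsm/kg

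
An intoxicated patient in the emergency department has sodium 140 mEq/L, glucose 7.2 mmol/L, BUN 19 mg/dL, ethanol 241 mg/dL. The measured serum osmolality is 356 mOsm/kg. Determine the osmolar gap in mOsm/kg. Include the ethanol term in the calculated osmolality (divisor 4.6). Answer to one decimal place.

9.6 mOsm/kg

Calculated osmolality = 2·Na + glucose + BUN/2.8 + ethanol/4.6
= 2·140 + 7.2 + 19/2.8 + 241/4.6
= 280 + 7.20 + 6.79 + 52.39
= 346.38 mOsm/kg ≈ 346.4 mOsm/kg
Osmolar gap = measured − calculated = 356 − 346.4 = 9.6 mOsm/kg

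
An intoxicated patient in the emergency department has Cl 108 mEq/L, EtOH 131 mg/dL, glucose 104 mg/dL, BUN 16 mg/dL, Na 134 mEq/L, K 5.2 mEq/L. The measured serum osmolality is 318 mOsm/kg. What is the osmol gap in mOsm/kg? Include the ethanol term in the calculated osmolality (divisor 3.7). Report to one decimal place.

Calculated osmolality = 2·Na + glucose/18 + BUN/2.8 + ethanol/3.7
= 2·134 + 104/18 + 16/2.8 + 131/3.7
= 268 + 5.78 + 5.71 + 35.41
= 314.9 mOsm/kg ≈ 314.9 mOsm/kg
Osmolar gap = measured − calculated = 318 − 314.9 = 3.1 mOsm/kg

3.1 mOsm/kg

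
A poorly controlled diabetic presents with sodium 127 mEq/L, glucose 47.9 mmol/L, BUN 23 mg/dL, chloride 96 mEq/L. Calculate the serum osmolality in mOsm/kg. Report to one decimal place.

Calculated osmolality = 2·Na + glucose + BUN/2.8
= 2·127 + 47.9 + 23/2.8
= 254 + 47.90 + 8.21
= 310.11 mOsm/kg

310.1 mOsm/kg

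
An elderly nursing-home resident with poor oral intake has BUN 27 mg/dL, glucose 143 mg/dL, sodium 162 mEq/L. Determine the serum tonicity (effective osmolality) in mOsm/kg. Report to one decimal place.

331.9 mOsm/kg

Effective osmolality excludes urea (freely permeant across cell membranes):
2·Na + glucose/18
= 2·162 + 143/18
= 324 + 7.94
= 331.94 mOsm/kg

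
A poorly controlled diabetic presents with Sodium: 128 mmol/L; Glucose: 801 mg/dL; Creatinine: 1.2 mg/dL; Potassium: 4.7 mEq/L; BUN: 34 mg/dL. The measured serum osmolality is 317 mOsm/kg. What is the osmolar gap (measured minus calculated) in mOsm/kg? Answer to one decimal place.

4.4 mOsm/kg

Calculated osmolality = 2·Na + glucose/18 + BUN/2.8
= 2·128 + 801/18 + 34/2.8
= 256 + 44.50 + 12.14
= 312.64 mOsm/kg ≈ 312.6 mOsm/kg
Osmolar gap = measured − calculated = 317 − 312.6 = 4.4 mOsm/kg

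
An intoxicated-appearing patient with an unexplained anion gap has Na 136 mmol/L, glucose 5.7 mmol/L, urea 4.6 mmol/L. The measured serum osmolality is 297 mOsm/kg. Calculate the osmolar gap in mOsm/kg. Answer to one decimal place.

Calculated osmolality = 2·Na + glucose + urea
= 2·136 + 5.7 + 4.6
= 272 + 5.70 + 4.60
= 282.3 mOsm/kg ≈ 282.3 mOsm/kg
Osmolar gap = measured − calculated = 297 − 282.3 = 14.7 mOsm/kg

14.7 mOsm/kg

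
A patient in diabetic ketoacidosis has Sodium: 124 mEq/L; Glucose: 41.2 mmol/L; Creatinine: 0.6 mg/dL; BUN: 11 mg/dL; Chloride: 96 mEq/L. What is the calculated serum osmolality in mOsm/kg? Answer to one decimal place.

293.1 mOsm/kg

Calculated osmolality = 2·Na + glucose + BUN/2.8
= 2·124 + 41.2 + 11/2.8
= 248 + 41.20 + 3.93
= 293.13 mOsm/kg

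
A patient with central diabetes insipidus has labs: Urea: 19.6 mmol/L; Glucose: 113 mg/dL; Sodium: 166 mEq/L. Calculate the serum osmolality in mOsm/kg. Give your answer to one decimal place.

357.9 mOsm/kg

Calculated osmolality = 2·Na + glucose/18 + urea
= 2·166 + 113/18 + 19.6
= 332 + 6.28 + 19.60
= 357.88 mOsm/kg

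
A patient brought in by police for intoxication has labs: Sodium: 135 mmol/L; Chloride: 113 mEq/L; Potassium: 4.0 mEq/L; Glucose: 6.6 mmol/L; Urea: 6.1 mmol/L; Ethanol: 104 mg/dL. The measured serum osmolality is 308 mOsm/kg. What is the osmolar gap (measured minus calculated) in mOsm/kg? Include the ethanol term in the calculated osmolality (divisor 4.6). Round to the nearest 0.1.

2.7 mOsm/kg

Calculated osmolality = 2·Na + glucose + urea + ethanol/4.6
= 2·135 + 6.6 + 6.1 + 104/4.6
= 270 + 6.60 + 6.10 + 22.61
= 305.31 mOsm/kg ≈ 305.3 mOsm/kg
Osmolar gap = measured − calculated = 308 − 305.3 = 2.7 mOsm/kg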